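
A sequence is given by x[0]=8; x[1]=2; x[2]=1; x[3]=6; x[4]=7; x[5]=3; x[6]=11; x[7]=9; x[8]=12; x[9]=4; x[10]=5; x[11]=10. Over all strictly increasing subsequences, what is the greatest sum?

38

Let S[i] be the best sum of a strictly increasing subsequence ending at i:
i:      0  1  2  3  4  5  6  7  8  9 10 11
x[i]:   8  2  1  6  7  3 11  9 12  4  5 10
S:      8  2  1  8 15  5 26 24 38  9 14 34
Maximum is 38 (e.g. 2 + 6 + 7 + 11 + 12).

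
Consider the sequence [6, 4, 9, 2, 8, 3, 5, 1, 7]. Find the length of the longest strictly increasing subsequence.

4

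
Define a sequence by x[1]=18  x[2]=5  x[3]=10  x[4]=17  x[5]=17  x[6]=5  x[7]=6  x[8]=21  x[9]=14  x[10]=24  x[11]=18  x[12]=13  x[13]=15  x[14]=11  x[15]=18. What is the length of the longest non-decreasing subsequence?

6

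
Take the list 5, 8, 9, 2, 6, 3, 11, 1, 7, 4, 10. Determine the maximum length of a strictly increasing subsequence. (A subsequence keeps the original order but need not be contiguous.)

4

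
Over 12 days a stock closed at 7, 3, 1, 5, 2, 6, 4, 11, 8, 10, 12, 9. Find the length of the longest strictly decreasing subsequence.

3

Negate each value so 'decreasing' becomes 'increasing', then run patience tails on the negated sequence:
-7 → extends → [-7]
-3 → extends → [-7, -3]
-1 → extends → [-7, -3, -1]
-5 → replaces -3 → [-7, -5, -1]
-2 → replaces -1 → [-7, -5, -2]
-6 → replaces -5 → [-7, -6, -2]
-4 → replaces -2 → [-7, -6, -4]
-11 → replaces -7 → [-11, -6, -4]
-8 → replaces -6 → [-11, -8, -4]
-10 → replaces -8 → [-11, -10, -4]
-12 → replaces -11 → [-12, -10, -4]
-9 → replaces -4 → [-12, -10, -9]
Three tails, so the longest strictly decreasing subsequence of the original has length 3.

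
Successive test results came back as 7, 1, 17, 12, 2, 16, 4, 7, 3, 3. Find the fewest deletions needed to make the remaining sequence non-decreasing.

6

Fewest deletions = n − (longest non-decreasing subsequence).
Patience tails:
7 → extends → [7]
1 → replaces 7 → [1]
17 → extends → [1, 17]
12 → replaces 17 → [1, 12]
2 → replaces 12 → [1, 2]
16 → extends → [1, 2, 16]
4 → replaces 16 → [1, 2, 4]
7 → extends → [1, 2, 4, 7]
3 → replaces 4 → [1, 2, 3, 7]
3 → replaces 7 → [1, 2, 3, 3]
Longest non-decreasing subsequence has length 4, so deletions = 10 − 4 = 6.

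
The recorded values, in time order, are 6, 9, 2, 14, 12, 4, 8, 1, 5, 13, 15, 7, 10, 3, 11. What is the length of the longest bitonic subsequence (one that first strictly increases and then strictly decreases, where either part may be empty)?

7

inc[i] = longest strictly increasing subsequence ending at i; dec[i] = longest strictly decreasing subsequence starting at i:
i:      1  2  3  4  5  6  7  8  9 10 11 12 13 14 15
a[i]:   6  9  2 14 12  4  8  1  5 13 15  7 10  3 11
inc:    1  2  1  3  3  2  3  1  3  4  5  4  5  2  6
dec:    3  4  2  5  4  2  3  1  2  3  3  2  2  1  1
Best peak at i=4 (value 14): inc=3, dec=5, length 3+5−1 = 7.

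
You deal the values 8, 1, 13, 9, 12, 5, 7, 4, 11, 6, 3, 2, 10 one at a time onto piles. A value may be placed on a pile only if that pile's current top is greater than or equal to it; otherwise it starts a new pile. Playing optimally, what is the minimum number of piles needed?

4

Place each on the leftmost legal pile:
8 → new pile 1 (tops now [8])
1 → pile 1 (tops now [1])
13 → new pile 2 (tops now [1, 13])
9 → pile 2 (tops now [1, 9])
12 → new pile 3 (tops now [1, 9, 12])
5 → pile 2 (tops now [1, 5, 12])
7 → pile 3 (tops now [1, 5, 7])
4 → pile 2 (tops now [1, 4, 7])
11 → new pile 4 (tops now [1, 4, 7, 11])
6 → pile 3 (tops now [1, 4, 6, 11])
3 → pile 2 (tops now [1, 3, 6, 11])
2 → pile 2 (tops now [1, 2, 6, 11])
10 → pile 4 (tops now [1, 2, 6, 10])
Four piles.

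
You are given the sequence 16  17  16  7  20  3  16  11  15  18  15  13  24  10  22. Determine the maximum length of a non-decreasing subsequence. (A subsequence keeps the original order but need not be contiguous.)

Track the smallest tail for each achievable length (allowing ties):
16 → extends → [16]
17 → extends → [16, 17]
16 → replaces 17 → [16, 16]
7 → replaces 16 → [7, 16]
20 → extends → [7, 16, 20]
3 → replaces 7 → [3, 16, 20]
16 → replaces 20 → [3, 16, 16]
11 → replaces 16 → [3, 11, 16]
15 → replaces 16 → [3, 11, 15]
18 → extends → [3, 11, 15, 18]
15 → replaces 18 → [3, 11, 15, 15]
13 → replaces 15 → [3, 11, 13, 15]
24 → extends → [3, 11, 13, 15, 24]
10 → replaces 11 → [3, 10, 13, 15, 24]
22 → replaces 24 → [3, 10, 13, 15, 22]
Five tails, so the longest non-decreasing subsequence has length 5 (e.g. 16, 16, 16, 18, 24).

5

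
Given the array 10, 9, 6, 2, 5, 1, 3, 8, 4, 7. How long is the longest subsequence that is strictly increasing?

4

Track the smallest tail for each achievable length (strict):
10 → extends → [10]
9 → replaces 10 → [9]
6 → replaces 9 → [6]
2 → replaces 6 → [2]
5 → extends → [2, 5]
1 → replaces 2 → [1, 5]
3 → replaces 5 → [1, 3]
8 → extends → [1, 3, 8]
4 → replaces 8 → [1, 3, 4]
7 → extends → [1, 3, 4, 7]
Four tails, so the longest strictly increasing subsequence has length 4 (e.g. 2, 3, 4, 7).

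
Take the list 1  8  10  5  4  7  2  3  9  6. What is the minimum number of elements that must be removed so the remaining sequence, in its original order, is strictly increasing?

6

Fewest deletions = n − (longest strictly increasing subsequence).
Patience tails:
1 → extends → [1]
8 → extends → [1, 8]
10 → extends → [1, 8, 10]
5 → replaces 8 → [1, 5, 10]
4 → replaces 5 → [1, 4, 10]
7 → replaces 10 → [1, 4, 7]
2 → replaces 4 → [1, 2, 7]
3 → replaces 7 → [1, 2, 3]
9 → extends → [1, 2, 3, 9]
6 → replaces 9 → [1, 2, 3, 6]
Longest strictly increasing subsequence has length 4, so deletions = 10 − 4 = 6.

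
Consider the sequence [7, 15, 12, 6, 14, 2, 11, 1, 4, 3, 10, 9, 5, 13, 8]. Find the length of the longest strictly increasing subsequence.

4

Track the smallest tail for each achievable length (strict):
7 → extends → [7]
15 → extends → [7, 15]
12 → replaces 15 → [7, 12]
6 → replaces 7 → [6, 12]
14 → extends → [6, 12, 14]
2 → replaces 6 → [2, 12, 14]
11 → replaces 12 → [2, 11, 14]
1 → replaces 2 → [1, 11, 14]
4 → replaces 11 → [1, 4, 14]
3 → replaces 4 → [1, 3, 14]
10 → replaces 14 → [1, 3, 10]
9 → replaces 10 → [1, 3, 9]
5 → replaces 9 → [1, 3, 5]
13 → extends → [1, 3, 5, 13]
8 → replaces 13 → [1, 3, 5, 8]
Four tails, so the longest strictly increasing subsequence has length 4 (e.g. 2, 4, 10, 13).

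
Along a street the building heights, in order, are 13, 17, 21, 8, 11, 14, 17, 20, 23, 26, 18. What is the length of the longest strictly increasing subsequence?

Track the smallest tail for each achievable length (strict):
13 → extends → [13]
17 → extends → [13, 17]
21 → extends → [13, 17, 21]
8 → replaces 13 → [8, 17, 21]
11 → replaces 17 → [8, 11, 21]
14 → replaces 21 → [8, 11, 14]
17 → extends → [8, 11, 14, 17]
20 → extends → [8, 11, 14, 17, 20]
23 → extends → [8, 11, 14, 17, 20, 23]
26 → extends → [8, 11, 14, 17, 20, 23, 26]
18 → replaces 20 → [8, 11, 14, 17, 18, 23, 26]
Seven tails, so the longest strictly increasing subsequence has length 7 (e.g. 8, 11, 14, 17, 20, 23, 26).

7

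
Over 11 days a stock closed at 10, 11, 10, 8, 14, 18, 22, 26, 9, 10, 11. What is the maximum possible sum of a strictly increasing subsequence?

Let S[i] be the best sum of a strictly increasing subsequence ending at i:
i:       1   2   3   4   5   6   7   8   9  10  11
a[i]:   10  11  10   8  14  18  22  26   9  10  11
S:      10  21  10   8  35  53  75 101  17  27  38
Maximum is 101 (e.g. 10 + 11 + 14 + 18 + 22 + 26).

101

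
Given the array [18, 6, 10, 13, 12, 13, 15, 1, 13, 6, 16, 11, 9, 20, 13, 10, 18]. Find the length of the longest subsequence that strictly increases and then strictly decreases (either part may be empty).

inc[i] = longest strictly increasing subsequence ending at i; dec[i] = longest strictly decreasing subsequence starting at i:
i:      1  2  3  4  5  6  7  8  9 10 11 12 13 14 15 16 17
a[i]:  18  6 10 13 12 13 15  1 13  6 16 11  9 20 13 10 18
inc:    1  1  2  3  3  4  5  1  4  2  6  3  3  7  4  4  7
dec:    5  2  2  4  3  3  4  1  3  1  3  2  1  3  2  1  1
Best peak at i=14 (value 20): inc=7, dec=3, length 7+3−1 = 9.

9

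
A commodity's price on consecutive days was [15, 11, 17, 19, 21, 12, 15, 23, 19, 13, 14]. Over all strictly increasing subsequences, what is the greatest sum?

Let S[i] be the best sum of a strictly increasing subsequence ending at i:
i:      1  2  3  4  5  6  7  8  9 10 11
a[i]:  15 11 17 19 21 12 15 23 19 13 14
S:     15 11 32 51 72 23 38 95 57 36 50
Maximum is 95 (e.g. 15 + 17 + 19 + 21 + 23).

95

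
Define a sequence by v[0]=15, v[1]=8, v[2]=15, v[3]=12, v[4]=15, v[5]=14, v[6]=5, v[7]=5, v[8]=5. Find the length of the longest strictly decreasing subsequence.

3

Let dp[i] be the longest strictly decreasing subsequence ending at i:
i:      0  1  2  3  4  5  6  7  8
v[i]:  15  8 15 12 15 14  5  5  5
dp:     1  2  1  2  1  2  3  3  3
Maximum is 3.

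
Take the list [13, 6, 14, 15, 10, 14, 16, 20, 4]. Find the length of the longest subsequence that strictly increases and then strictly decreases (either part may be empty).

6

inc[i] = longest strictly increasing subsequence ending at i; dec[i] = longest strictly decreasing subsequence starting at i:
i:      1  2  3  4  5  6  7  8  9
a[i]:  13  6 14 15 10 14 16 20  4
inc:    1  1  2  3  2  3  4  5  1
dec:    3  2  3  3  2  2  2  2  1
Best peak at i=8 (value 20): inc=5, dec=2, length 5+2−1 = 6.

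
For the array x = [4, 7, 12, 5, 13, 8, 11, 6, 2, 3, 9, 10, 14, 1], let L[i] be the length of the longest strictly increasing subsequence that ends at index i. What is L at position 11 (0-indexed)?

dp[i] = 1 + max{dp[j] : j<i, x[j]<x[i]} (or 1 if no such j):
i:      0  1  2  3  4  5  6  7  8  9 10 11 12 13
x[i]:   4  7 12  5 13  8 11  6  2  3  9 10 14  1
dp:     1  2  3  2  4  3  4  3  1  2  4  5  6  1
At index 11 the value is 5.

5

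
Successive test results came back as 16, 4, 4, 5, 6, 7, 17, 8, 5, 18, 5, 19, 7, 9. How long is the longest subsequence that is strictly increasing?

Let dp[i] be the length of the longest such subsequence ending at index i:
i:      1  2  3  4  5  6  7  8  9 10 11 12 13 14
a[i]:  16  4  4  5  6  7 17  8  5 18  5 19  7  9
dp:     1  1  1  2  3  4  5  5  2  6  2  7  4  6
Maximum dp value is 7.

7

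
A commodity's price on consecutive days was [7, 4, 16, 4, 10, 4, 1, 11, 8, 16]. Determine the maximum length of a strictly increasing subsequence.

4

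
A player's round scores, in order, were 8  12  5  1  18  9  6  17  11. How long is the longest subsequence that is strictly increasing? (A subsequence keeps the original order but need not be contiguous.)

Track the smallest tail for each achievable length (strict):
8 → extends → [8]
12 → extends → [8, 12]
5 → replaces 8 → [5, 12]
1 → replaces 5 → [1, 12]
18 → extends → [1, 12, 18]
9 → replaces 12 → [1, 9, 18]
6 → replaces 9 → [1, 6, 18]
17 → replaces 18 → [1, 6, 17]
11 → replaces 17 → [1, 6, 11]
Three tails, so the longest strictly increasing subsequence has length 3 (e.g. 8, 12, 18).

3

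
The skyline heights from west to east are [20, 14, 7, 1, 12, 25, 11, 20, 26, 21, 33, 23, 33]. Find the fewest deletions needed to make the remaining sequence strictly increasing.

Fewest deletions = n − (longest strictly increasing subsequence).
i:      1  2  3  4  5  6  7  8  9 10 11 12 13
a[i]:  20 14  7  1 12 25 11 20 26 21 33 23 33
dp:     1  1  1  1  2  3  2  3  4  4  5  5  6
max dp = 6, so deletions = 13 − 6 = 7.

7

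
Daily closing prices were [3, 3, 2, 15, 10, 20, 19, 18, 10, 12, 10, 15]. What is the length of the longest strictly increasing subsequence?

4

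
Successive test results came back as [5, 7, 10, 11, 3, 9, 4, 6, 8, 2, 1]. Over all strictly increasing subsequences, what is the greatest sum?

33

Let S[i] be the best sum of a strictly increasing subsequence ending at i:
i:      1  2  3  4  5  6  7  8  9 10 11
a[i]:   5  7 10 11  3  9  4  6  8  2  1
S:      5 12 22 33  3 21  7 13 21  2  1
Maximum is 33 (e.g. 5 + 7 + 10 + 11).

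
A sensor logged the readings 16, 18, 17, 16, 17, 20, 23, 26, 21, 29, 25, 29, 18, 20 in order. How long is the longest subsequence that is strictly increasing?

Let dp[i] be the length of the longest such subsequence ending at index i:
i:      1  2  3  4  5  6  7  8  9 10 11 12 13 14
a[i]:  16 18 17 16 17 20 23 26 21 29 25 29 18 20
dp:     1  2  2  1  2  3  4  5  4  6  5  6  3  4
Maximum dp value is 6.

6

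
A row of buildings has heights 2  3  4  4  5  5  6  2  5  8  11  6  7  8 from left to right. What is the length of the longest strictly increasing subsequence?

7

Let dp[i] be the length of the longest such subsequence ending at index i:
i:      1  2  3  4  5  6  7  8  9 10 11 12 13 14
a[i]:   2  3  4  4  5  5  6  2  5  8 11  6  7  8
dp:     1  2  3  3  4  4  5  1  4  6  7  5  6  7
Maximum dp value is 7.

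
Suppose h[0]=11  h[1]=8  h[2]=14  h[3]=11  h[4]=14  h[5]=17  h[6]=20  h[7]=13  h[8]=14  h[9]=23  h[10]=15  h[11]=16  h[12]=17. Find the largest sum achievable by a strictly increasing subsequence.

94

Let S[i] be the best sum of a strictly increasing subsequence ending at i:
i:      0  1  2  3  4  5  6  7  8  9 10 11 12
h[i]:  11  8 14 11 14 17 20 13 14 23 15 16 17
S:     11  8 25 19 33 50 70 32 46 93 61 77 94
Maximum is 94 (e.g. 8 + 11 + 13 + 14 + 15 + 16 + 17).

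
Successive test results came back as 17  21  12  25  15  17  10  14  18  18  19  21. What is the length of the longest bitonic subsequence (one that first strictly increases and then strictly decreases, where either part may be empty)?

inc[i] = longest strictly increasing subsequence ending at i; dec[i] = longest strictly decreasing subsequence starting at i:
i:      1  2  3  4  5  6  7  8  9 10 11 12
a[i]:  17 21 12 25 15 17 10 14 18 18 19 21
inc:    1  2  1  3  2  3  1  2  4  4  5  6
dec:    3  3  2  3  2  2  1  1  1  1  1  1
Best peak at i=12 (value 21): inc=6, dec=1, length 6+1−1 = 6.

6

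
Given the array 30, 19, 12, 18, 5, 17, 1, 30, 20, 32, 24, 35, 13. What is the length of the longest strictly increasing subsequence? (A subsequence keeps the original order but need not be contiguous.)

Track the smallest tail for each achievable length (strict):
30 → extends → [30]
19 → replaces 30 → [19]
12 → replaces 19 → [12]
18 → extends → [12, 18]
5 → replaces 12 → [5, 18]
17 → replaces 18 → [5, 17]
1 → replaces 5 → [1, 17]
30 → extends → [1, 17, 30]
20 → replaces 30 → [1, 17, 20]
32 → extends → [1, 17, 20, 32]
24 → replaces 32 → [1, 17, 20, 24]
35 → extends → [1, 17, 20, 24, 35]
13 → replaces 17 → [1, 13, 20, 24, 35]
Five tails, so the longest strictly increasing subsequence has length 5 (e.g. 12, 18, 30, 32, 35).

5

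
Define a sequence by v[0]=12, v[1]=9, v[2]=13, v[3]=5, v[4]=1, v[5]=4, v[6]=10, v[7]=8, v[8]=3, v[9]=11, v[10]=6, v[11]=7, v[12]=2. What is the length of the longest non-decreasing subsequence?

Track the smallest tail for each achievable length (allowing ties):
12 → extends → [12]
9 → replaces 12 → [9]
13 → extends → [9, 13]
5 → replaces 9 → [5, 13]
1 → replaces 5 → [1, 13]
4 → replaces 13 → [1, 4]
10 → extends → [1, 4, 10]
8 → replaces 10 → [1, 4, 8]
3 → replaces 4 → [1, 3, 8]
11 → extends → [1, 3, 8, 11]
6 → replaces 8 → [1, 3, 6, 11]
7 → replaces 11 → [1, 3, 6, 7]
2 → replaces 3 → [1, 2, 6, 7]
Four tails, so the longest non-decreasing subsequence has length 4 (e.g. 1, 4, 10, 11).

4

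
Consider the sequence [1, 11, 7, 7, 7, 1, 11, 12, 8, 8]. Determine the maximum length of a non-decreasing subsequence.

Let dp[i] be the length of the longest such subsequence ending at index i:
i:      1  2  3  4  5  6  7  8  9 10
a[i]:   1 11  7  7  7  1 11 12  8  8
dp:     1  2  2  3  4  2  5  6  5  6
Maximum dp value is 6.

6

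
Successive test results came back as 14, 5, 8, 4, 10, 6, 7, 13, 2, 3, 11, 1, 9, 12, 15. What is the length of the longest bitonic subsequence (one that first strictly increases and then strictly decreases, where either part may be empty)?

6

inc[i] = longest strictly increasing subsequence ending at i; dec[i] = longest strictly decreasing subsequence starting at i:
i:      1  2  3  4  5  6  7  8  9 10 11 12 13 14 15
a[i]:  14  5  8  4 10  6  7 13  2  3 11  1  9 12 15
inc:    1  1  2  1  3  2  3  4  1  2  4  1  4  5  6
dec:    5  4  4  3  4  3  3  3  2  2  2  1  1  1  1
Best peak at i=5 (value 10): inc=3, dec=4, length 3+4−1 = 6.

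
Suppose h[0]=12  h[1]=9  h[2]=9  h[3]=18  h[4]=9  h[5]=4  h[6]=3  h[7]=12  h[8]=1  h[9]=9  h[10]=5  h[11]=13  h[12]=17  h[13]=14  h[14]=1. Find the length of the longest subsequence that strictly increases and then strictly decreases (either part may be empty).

6

inc[i] = longest strictly increasing subsequence ending at i; dec[i] = longest strictly decreasing subsequence starting at i:
i:      0  1  2  3  4  5  6  7  8  9 10 11 12 13 14
h[i]:  12  9  9 18  9  4  3 12  1  9  5 13 17 14  1
inc:    1  1  1  2  1  1  1  2  1  2  2  3  4  4  1
dec:    5  4  4  5  4  3  2  4  1  3  2  2  3  2  1
Best peak at i=3 (value 18): inc=2, dec=5, length 2+5−1 = 6.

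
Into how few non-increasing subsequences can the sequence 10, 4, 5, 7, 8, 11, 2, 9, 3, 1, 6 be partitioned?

Place each on the leftmost legal pile:
10 → new pile 1 (tops now [10])
4 → pile 1 (tops now [4])
5 → new pile 2 (tops now [4, 5])
7 → new pile 3 (tops now [4, 5, 7])
8 → new pile 4 (tops now [4, 5, 7, 8])
11 → new pile 5 (tops now [4, 5, 7, 8, 11])
2 → pile 1 (tops now [2, 5, 7, 8, 11])
9 → pile 5 (tops now [2, 5, 7, 8, 9])
3 → pile 2 (tops now [2, 3, 7, 8, 9])
1 → pile 1 (tops now [1, 3, 7, 8, 9])
6 → pile 3 (tops now [1, 3, 6, 8, 9])
Five piles.

5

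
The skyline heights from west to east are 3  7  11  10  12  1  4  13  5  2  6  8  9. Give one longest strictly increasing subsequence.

3, 4, 5, 6, 8, 9

Patience tails give the LIS length; then backtrack through the dp parents:
3 → extends → [3]
7 → extends → [3, 7]
11 → extends → [3, 7, 11]
10 → replaces 11 → [3, 7, 10]
12 → extends → [3, 7, 10, 12]
1 → replaces 3 → [1, 7, 10, 12]
4 → replaces 7 → [1, 4, 10, 12]
13 → extends → [1, 4, 10, 12, 13]
5 → replaces 10 → [1, 4, 5, 12, 13]
2 → replaces 4 → [1, 2, 5, 12, 13]
6 → replaces 12 → [1, 2, 5, 6, 13]
8 → replaces 13 → [1, 2, 5, 6, 8]
9 → extends → [1, 2, 5, 6, 8, 9]
Length 6; one witness is 3, 4, 5, 6, 8, 9.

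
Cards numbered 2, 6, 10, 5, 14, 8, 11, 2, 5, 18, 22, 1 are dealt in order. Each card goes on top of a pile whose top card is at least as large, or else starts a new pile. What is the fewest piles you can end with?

Place each on the leftmost legal pile:
2 → new pile 1 (tops now [2])
6 → new pile 2 (tops now [2, 6])
10 → new pile 3 (tops now [2, 6, 10])
5 → pile 2 (tops now [2, 5, 10])
14 → new pile 4 (tops now [2, 5, 10, 14])
8 → pile 3 (tops now [2, 5, 8, 14])
11 → pile 4 (tops now [2, 5, 8, 11])
2 → pile 1 (tops now [2, 5, 8, 11])
5 → pile 2 (tops now [2, 5, 8, 11])
18 → new pile 5 (tops now [2, 5, 8, 11, 18])
22 → new pile 6 (tops now [2, 5, 8, 11, 18, 22])
1 → pile 1 (tops now [1, 5, 8, 11, 18, 22])
Six piles.

6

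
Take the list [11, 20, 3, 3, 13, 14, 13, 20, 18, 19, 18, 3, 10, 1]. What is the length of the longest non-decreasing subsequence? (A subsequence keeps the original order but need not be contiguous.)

6

Track the smallest tail for each achievable length (allowing ties):
11 → extends → [11]
20 → extends → [11, 20]
3 → replaces 11 → [3, 20]
3 → replaces 20 → [3, 3]
13 → extends → [3, 3, 13]
14 → extends → [3, 3, 13, 14]
13 → replaces 14 → [3, 3, 13, 13]
20 → extends → [3, 3, 13, 13, 20]
18 → replaces 20 → [3, 3, 13, 13, 18]
19 → extends → [3, 3, 13, 13, 18, 19]
18 → replaces 19 → [3, 3, 13, 13, 18, 18]
3 → replaces 13 → [3, 3, 3, 13, 18, 18]
10 → replaces 13 → [3, 3, 3, 10, 18, 18]
1 → replaces 3 → [1, 3, 3, 10, 18, 18]
Six tails, so the longest non-decreasing subsequence has length 6 (e.g. 3, 3, 13, 14, 18, 19).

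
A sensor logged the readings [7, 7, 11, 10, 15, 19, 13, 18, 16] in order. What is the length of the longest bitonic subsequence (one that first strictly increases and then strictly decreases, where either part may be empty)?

inc[i] = longest strictly increasing subsequence ending at i; dec[i] = longest strictly decreasing subsequence starting at i:
i:      1  2  3  4  5  6  7  8  9
a[i]:   7  7 11 10 15 19 13 18 16
inc:    1  1  2  2  3  4  3  4  4
dec:    1  1  2  1  2  3  1  2  1
Best peak at i=6 (value 19): inc=4, dec=3, length 4+3−1 = 6.

6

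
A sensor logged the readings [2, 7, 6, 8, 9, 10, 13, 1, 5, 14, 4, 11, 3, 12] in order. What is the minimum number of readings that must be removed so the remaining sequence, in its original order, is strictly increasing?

Fewest deletions = n − (longest strictly increasing subsequence).
Patience tails:
2 → extends → [2]
7 → extends → [2, 7]
6 → replaces 7 → [2, 6]
8 → extends → [2, 6, 8]
9 → extends → [2, 6, 8, 9]
10 → extends → [2, 6, 8, 9, 10]
13 → extends → [2, 6, 8, 9, 10, 13]
1 → replaces 2 → [1, 6, 8, 9, 10, 13]
5 → replaces 6 → [1, 5, 8, 9, 10, 13]
14 → extends → [1, 5, 8, 9, 10, 13, 14]
4 → replaces 5 → [1, 4, 8, 9, 10, 13, 14]
11 → replaces 13 → [1, 4, 8, 9, 10, 11, 14]
3 → replaces 4 → [1, 3, 8, 9, 10, 11, 14]
12 → replaces 14 → [1, 3, 8, 9, 10, 11, 12]
Longest strictly increasing subsequence has length 7, so deletions = 14 − 7 = 7.

7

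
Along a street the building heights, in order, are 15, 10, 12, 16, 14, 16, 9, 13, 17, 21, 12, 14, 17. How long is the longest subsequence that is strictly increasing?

6

Let dp[i] be the length of the longest such subsequence ending at index i:
i:      1  2  3  4  5  6  7  8  9 10 11 12 13
a[i]:  15 10 12 16 14 16  9 13 17 21 12 14 17
dp:     1  1  2  3  3  4  1  3  5  6  2  4  5
Maximum dp value is 6.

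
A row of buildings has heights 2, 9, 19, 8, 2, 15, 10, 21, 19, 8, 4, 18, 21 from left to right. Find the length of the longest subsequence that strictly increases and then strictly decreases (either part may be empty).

7

inc[i] = longest strictly increasing subsequence ending at i; dec[i] = longest strictly decreasing subsequence starting at i:
i:      1  2  3  4  5  6  7  8  9 10 11 12 13
a[i]:   2  9 19  8  2 15 10 21 19  8  4 18 21
inc:    1  2  3  2  1  3  3  4  4  2  2  4  5
dec:    1  3  5  2  1  4  3  4  3  2  1  1  1
Best peak at i=3 (value 19): inc=3, dec=5, length 3+5−1 = 7.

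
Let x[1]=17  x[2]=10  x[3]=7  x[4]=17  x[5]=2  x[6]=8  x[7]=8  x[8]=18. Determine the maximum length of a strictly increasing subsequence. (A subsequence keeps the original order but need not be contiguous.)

Track the smallest tail for each achievable length (strict):
17 → extends → [17]
10 → replaces 17 → [10]
7 → replaces 10 → [7]
17 → extends → [7, 17]
2 → replaces 7 → [2, 17]
8 → replaces 17 → [2, 8]
8 → already a tail → [2, 8]
18 → extends → [2, 8, 18]
Three tails, so the longest strictly increasing subsequence has length 3 (e.g. 10, 17, 18).

3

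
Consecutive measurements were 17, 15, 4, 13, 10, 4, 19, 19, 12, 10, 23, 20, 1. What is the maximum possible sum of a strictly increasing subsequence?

Let S[i] be the best sum of a strictly increasing subsequence ending at i:
i:      1  2  3  4  5  6  7  8  9 10 11 12 13
a[i]:  17 15  4 13 10  4 19 19 12 10 23 20  1
S:     17 15  4 17 14  4 36 36 26 14 59 56  1
Maximum is 59 (e.g. 4 + 13 + 19 + 23).

59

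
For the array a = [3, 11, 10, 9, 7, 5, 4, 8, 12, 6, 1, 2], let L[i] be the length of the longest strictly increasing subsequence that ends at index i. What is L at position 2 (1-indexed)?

2

dp[i] = 1 + max{dp[j] : j<i, a[j]<a[i]} (or 1 if no such j):
i:      1  2  3  4  5  6  7  8  9 10 11 12
a[i]:   3 11 10  9  7  5  4  8 12  6  1  2
dp:     1  2  2  2  2  2  2  3  4  3  1  2
At index 2 the value is 2.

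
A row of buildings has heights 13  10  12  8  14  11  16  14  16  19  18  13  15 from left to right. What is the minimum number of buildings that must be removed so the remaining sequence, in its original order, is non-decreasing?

Fewest deletions = n − (longest non-decreasing subsequence).
i:      1  2  3  4  5  6  7  8  9 10 11 12 13
a[i]:  13 10 12  8 14 11 16 14 16 19 18 13 15
dp:     1  1  2  1  3  2  4  4  5  6  6  3  5
max dp = 6, so deletions = 13 − 6 = 7.

7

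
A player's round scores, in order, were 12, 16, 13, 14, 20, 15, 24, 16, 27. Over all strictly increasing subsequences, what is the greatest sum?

Let S[i] be the best sum of a strictly increasing subsequence ending at i:
i:       1   2   3   4   5   6   7   8   9
a[i]:   12  16  13  14  20  15  24  16  27
S:      12  28  25  39  59  54  83  70 110
Maximum is 110 (e.g. 12 + 13 + 14 + 20 + 24 + 27).

110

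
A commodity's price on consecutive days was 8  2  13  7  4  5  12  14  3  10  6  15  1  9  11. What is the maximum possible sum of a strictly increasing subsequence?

Let S[i] be the best sum of a strictly increasing subsequence ending at i:
i:      1  2  3  4  5  6  7  8  9 10 11 12 13 14 15
a[i]:   8  2 13  7  4  5 12 14  3 10  6 15  1  9 11
S:      8  2 21  9  6 11 23 37  5 21 17 52  1 26 37
Maximum is 52 (e.g. 2 + 4 + 5 + 12 + 14 + 15).

52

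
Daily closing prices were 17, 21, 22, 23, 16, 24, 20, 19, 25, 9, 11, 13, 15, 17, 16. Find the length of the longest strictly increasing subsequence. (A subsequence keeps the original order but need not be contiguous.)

6

Track the smallest tail for each achievable length (strict):
17 → extends → [17]
21 → extends → [17, 21]
22 → extends → [17, 21, 22]
23 → extends → [17, 21, 22, 23]
16 → replaces 17 → [16, 21, 22, 23]
24 → extends → [16, 21, 22, 23, 24]
20 → replaces 21 → [16, 20, 22, 23, 24]
19 → replaces 20 → [16, 19, 22, 23, 24]
25 → extends → [16, 19, 22, 23, 24, 25]
9 → replaces 16 → [9, 19, 22, 23, 24, 25]
11 → replaces 19 → [9, 11, 22, 23, 24, 25]
13 → replaces 22 → [9, 11, 13, 23, 24, 25]
15 → replaces 23 → [9, 11, 13, 15, 24, 25]
17 → replaces 24 → [9, 11, 13, 15, 17, 25]
16 → replaces 17 → [9, 11, 13, 15, 16, 25]
Six tails, so the longest strictly increasing subsequence has length 6 (e.g. 17, 21, 22, 23, 24, 25).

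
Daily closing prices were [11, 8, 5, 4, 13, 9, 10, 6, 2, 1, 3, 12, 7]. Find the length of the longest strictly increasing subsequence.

4

Track the smallest tail for each achievable length (strict):
11 → extends → [11]
8 → replaces 11 → [8]
5 → replaces 8 → [5]
4 → replaces 5 → [4]
13 → extends → [4, 13]
9 → replaces 13 → [4, 9]
10 → extends → [4, 9, 10]
6 → replaces 9 → [4, 6, 10]
2 → replaces 4 → [2, 6, 10]
1 → replaces 2 → [1, 6, 10]
3 → replaces 6 → [1, 3, 10]
12 → extends → [1, 3, 10, 12]
7 → replaces 10 → [1, 3, 7, 12]
Four tails, so the longest strictly increasing subsequence has length 4 (e.g. 8, 9, 10, 12).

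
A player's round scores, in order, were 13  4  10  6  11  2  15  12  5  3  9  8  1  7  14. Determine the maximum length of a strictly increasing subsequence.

5

Track the smallest tail for each achievable length (strict):
13 → extends → [13]
4 → replaces 13 → [4]
10 → extends → [4, 10]
6 → replaces 10 → [4, 6]
11 → extends → [4, 6, 11]
2 → replaces 4 → [2, 6, 11]
15 → extends → [2, 6, 11, 15]
12 → replaces 15 → [2, 6, 11, 12]
5 → replaces 6 → [2, 5, 11, 12]
3 → replaces 5 → [2, 3, 11, 12]
9 → replaces 11 → [2, 3, 9, 12]
8 → replaces 9 → [2, 3, 8, 12]
1 → replaces 2 → [1, 3, 8, 12]
7 → replaces 8 → [1, 3, 7, 12]
14 → extends → [1, 3, 7, 12, 14]
Five tails, so the longest strictly increasing subsequence has length 5 (e.g. 4, 10, 11, 12, 14).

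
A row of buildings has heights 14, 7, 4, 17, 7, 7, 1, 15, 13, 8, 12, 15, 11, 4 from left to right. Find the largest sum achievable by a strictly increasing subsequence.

46

Let S[i] be the best sum of a strictly increasing subsequence ending at i:
i:      1  2  3  4  5  6  7  8  9 10 11 12 13 14
a[i]:  14  7  4 17  7  7  1 15 13  8 12 15 11  4
S:     14  7  4 31 11 11  1 29 24 19 31 46 30  5
Maximum is 46 (e.g. 4 + 7 + 8 + 12 + 15).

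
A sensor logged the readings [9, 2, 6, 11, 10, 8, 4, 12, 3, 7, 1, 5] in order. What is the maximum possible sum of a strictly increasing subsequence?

32

Let S[i] be the best sum of a strictly increasing subsequence ending at i:
i:      1  2  3  4  5  6  7  8  9 10 11 12
a[i]:   9  2  6 11 10  8  4 12  3  7  1  5
S:      9  2  8 20 19 16  6 32  5 15  1 11
Maximum is 32 (e.g. 9 + 11 + 12).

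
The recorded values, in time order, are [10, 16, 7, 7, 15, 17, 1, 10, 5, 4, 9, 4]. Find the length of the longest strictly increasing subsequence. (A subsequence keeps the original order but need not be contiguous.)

Let dp[i] be the length of the longest such subsequence ending at index i:
i:      1  2  3  4  5  6  7  8  9 10 11 12
a[i]:  10 16  7  7 15 17  1 10  5  4  9  4
dp:     1  2  1  1  2  3  1  2  2  2  3  2
Maximum dp value is 3.

3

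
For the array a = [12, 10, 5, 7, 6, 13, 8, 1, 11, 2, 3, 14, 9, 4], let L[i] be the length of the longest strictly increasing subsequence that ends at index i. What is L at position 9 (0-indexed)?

2

dp[i] = 1 + max{dp[j] : j<i, a[j]<a[i]} (or 1 if no such j):
i:      0  1  2  3  4  5  6  7  8  9 10 11 12 13
a[i]:  12 10  5  7  6 13  8  1 11  2  3 14  9  4
dp:     1  1  1  2  2  3  3  1  4  2  3  5  4  4
At index 9 the value is 2.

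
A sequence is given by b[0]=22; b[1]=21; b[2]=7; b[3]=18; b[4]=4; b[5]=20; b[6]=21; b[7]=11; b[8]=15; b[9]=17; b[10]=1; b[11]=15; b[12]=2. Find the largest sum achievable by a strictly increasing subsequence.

Let S[i] be the best sum of a strictly increasing subsequence ending at i:
i:      0  1  2  3  4  5  6  7  8  9 10 11 12
b[i]:  22 21  7 18  4 20 21 11 15 17  1 15  2
S:     22 21  7 25  4 45 66 18 33 50  1 33  3
Maximum is 66 (e.g. 7 + 18 + 20 + 21).

66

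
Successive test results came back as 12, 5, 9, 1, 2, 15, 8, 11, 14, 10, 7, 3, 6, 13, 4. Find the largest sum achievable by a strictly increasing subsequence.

Let S[i] be the best sum of a strictly increasing subsequence ending at i:
i:      1  2  3  4  5  6  7  8  9 10 11 12 13 14 15
a[i]:  12  5  9  1  2 15  8 11 14 10  7  3  6 13  4
S:     12  5 14  1  3 29 13 25 39 24 12  6 12 38 10
Maximum is 39 (e.g. 5 + 9 + 11 + 14).

39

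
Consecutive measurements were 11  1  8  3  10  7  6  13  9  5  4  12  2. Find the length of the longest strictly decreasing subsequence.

7

Negate each value so 'decreasing' becomes 'increasing', then run patience tails on the negated sequence:
-11 → extends → [-11]
-1 → extends → [-11, -1]
-8 → replaces -1 → [-11, -8]
-3 → extends → [-11, -8, -3]
-10 → replaces -8 → [-11, -10, -3]
-7 → replaces -3 → [-11, -10, -7]
-6 → extends → [-11, -10, -7, -6]
-13 → replaces -11 → [-13, -10, -7, -6]
-9 → replaces -7 → [-13, -10, -9, -6]
-5 → extends → [-13, -10, -9, -6, -5]
-4 → extends → [-13, -10, -9, -6, -5, -4]
-12 → replaces -10 → [-13, -12, -9, -6, -5, -4]
-2 → extends → [-13, -12, -9, -6, -5, -4, -2]
Seven tails, so the longest strictly decreasing subsequence of the original has length 7.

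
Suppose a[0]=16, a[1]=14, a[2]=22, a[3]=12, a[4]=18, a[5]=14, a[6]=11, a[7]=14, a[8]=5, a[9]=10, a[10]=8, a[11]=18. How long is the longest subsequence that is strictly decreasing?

6

Negate each value so 'decreasing' becomes 'increasing', then run patience tails on the negated sequence:
-16 → extends → [-16]
-14 → extends → [-16, -14]
-22 → replaces -16 → [-22, -14]
-12 → extends → [-22, -14, -12]
-18 → replaces -14 → [-22, -18, -12]
-14 → replaces -12 → [-22, -18, -14]
-11 → extends → [-22, -18, -14, -11]
-14 → already a tail → [-22, -18, -14, -11]
-5 → extends → [-22, -18, -14, -11, -5]
-10 → replaces -5 → [-22, -18, -14, -11, -10]
-8 → extends → [-22, -18, -14, -11, -10, -8]
-18 → already a tail → [-22, -18, -14, -11, -10, -8]
Six tails, so the longest strictly decreasing subsequence of the original has length 6.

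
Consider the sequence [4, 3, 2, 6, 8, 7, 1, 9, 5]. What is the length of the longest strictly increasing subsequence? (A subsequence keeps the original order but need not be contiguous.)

4

Track the smallest tail for each achievable length (strict):
4 → extends → [4]
3 → replaces 4 → [3]
2 → replaces 3 → [2]
6 → extends → [2, 6]
8 → extends → [2, 6, 8]
7 → replaces 8 → [2, 6, 7]
1 → replaces 2 → [1, 6, 7]
9 → extends → [1, 6, 7, 9]
5 → replaces 6 → [1, 5, 7, 9]
Four tails, so the longest strictly increasing subsequence has length 4 (e.g. 4, 6, 8, 9).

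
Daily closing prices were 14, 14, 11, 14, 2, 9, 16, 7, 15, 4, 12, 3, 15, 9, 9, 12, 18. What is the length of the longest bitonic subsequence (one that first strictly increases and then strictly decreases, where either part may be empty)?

6

inc[i] = longest strictly increasing subsequence ending at i; dec[i] = longest strictly decreasing subsequence starting at i:
i:      1  2  3  4  5  6  7  8  9 10 11 12 13 14 15 16 17
a[i]:  14 14 11 14  2  9 16  7 15  4 12  3 15  9  9 12 18
inc:    1  1  1  2  1  2  3  2  3  2  3  2  4  3  3  4  5
dec:    6  6  5  5  1  4  4  3  3  2  2  1  2  1  1  1  1
Best peak at i=1 (value 14): inc=1, dec=6, length 1+6−1 = 6.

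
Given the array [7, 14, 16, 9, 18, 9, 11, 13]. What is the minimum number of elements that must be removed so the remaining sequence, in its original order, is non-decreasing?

3

Fewest deletions = n − (longest non-decreasing subsequence).
Patience tails:
7 → extends → [7]
14 → extends → [7, 14]
16 → extends → [7, 14, 16]
9 → replaces 14 → [7, 9, 16]
18 → extends → [7, 9, 16, 18]
9 → replaces 16 → [7, 9, 9, 18]
11 → replaces 18 → [7, 9, 9, 11]
13 → extends → [7, 9, 9, 11, 13]
Longest non-decreasing subsequence has length 5, so deletions = 8 − 5 = 3.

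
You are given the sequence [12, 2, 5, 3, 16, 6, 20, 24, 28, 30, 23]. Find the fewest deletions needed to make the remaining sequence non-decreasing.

4

Fewest deletions = n − (longest non-decreasing subsequence).
Patience tails:
12 → extends → [12]
2 → replaces 12 → [2]
5 → extends → [2, 5]
3 → replaces 5 → [2, 3]
16 → extends → [2, 3, 16]
6 → replaces 16 → [2, 3, 6]
20 → extends → [2, 3, 6, 20]
24 → extends → [2, 3, 6, 20, 24]
28 → extends → [2, 3, 6, 20, 24, 28]
30 → extends → [2, 3, 6, 20, 24, 28, 30]
23 → replaces 24 → [2, 3, 6, 20, 23, 28, 30]
Longest non-decreasing subsequence has length 7, so deletions = 11 − 7 = 4.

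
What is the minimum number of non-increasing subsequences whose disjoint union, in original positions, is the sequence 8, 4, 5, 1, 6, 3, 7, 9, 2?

5

The minimum number of non-increasing subsequences covering a sequence equals the length of its longest strictly increasing subsequence.
LIS length is 5 (e.g. 4, 5, 6, 7, 9), so 5 piles are needed.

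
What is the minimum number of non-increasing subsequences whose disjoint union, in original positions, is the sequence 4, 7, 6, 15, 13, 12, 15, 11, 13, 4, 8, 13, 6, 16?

5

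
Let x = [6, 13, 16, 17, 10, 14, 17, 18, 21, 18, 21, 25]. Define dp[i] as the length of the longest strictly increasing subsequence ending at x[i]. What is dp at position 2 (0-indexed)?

dp[i] = 1 + max{dp[j] : j<i, x[j]<x[i]} (or 1 if no such j):
i:      0  1  2  3  4  5  6  7  8  9 10 11
x[i]:   6 13 16 17 10 14 17 18 21 18 21 25
dp:     1  2  3  4  2  3  4  5  6  5  6  7
At index 2 the value is 3.

3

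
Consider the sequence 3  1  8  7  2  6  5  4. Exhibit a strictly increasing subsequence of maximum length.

Patience tails give the LIS length; then backtrack through the dp parents:
3 → extends → [3]
1 → replaces 3 → [1]
8 → extends → [1, 8]
7 → replaces 8 → [1, 7]
2 → replaces 7 → [1, 2]
6 → extends → [1, 2, 6]
5 → replaces 6 → [1, 2, 5]
4 → replaces 5 → [1, 2, 4]
Length 3; one witness is 1, 2, 6.

1, 2, 6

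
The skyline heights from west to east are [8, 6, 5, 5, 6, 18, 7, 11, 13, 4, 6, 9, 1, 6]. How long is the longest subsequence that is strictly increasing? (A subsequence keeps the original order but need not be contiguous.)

Track the smallest tail for each achievable length (strict):
8 → extends → [8]
6 → replaces 8 → [6]
5 → replaces 6 → [5]
5 → already a tail → [5]
6 → extends → [5, 6]
18 → extends → [5, 6, 18]
7 → replaces 18 → [5, 6, 7]
11 → extends → [5, 6, 7, 11]
13 → extends → [5, 6, 7, 11, 13]
4 → replaces 5 → [4, 6, 7, 11, 13]
6 → already a tail → [4, 6, 7, 11, 13]
9 → replaces 11 → [4, 6, 7, 9, 13]
1 → replaces 4 → [1, 6, 7, 9, 13]
6 → already a tail → [1, 6, 7, 9, 13]
Five tails, so the longest strictly increasing subsequence has length 5 (e.g. 5, 6, 7, 11, 13).

5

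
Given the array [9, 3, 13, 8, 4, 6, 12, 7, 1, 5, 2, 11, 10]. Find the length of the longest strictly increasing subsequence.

5

Track the smallest tail for each achievable length (strict):
9 → extends → [9]
3 → replaces 9 → [3]
13 → extends → [3, 13]
8 → replaces 13 → [3, 8]
4 → replaces 8 → [3, 4]
6 → extends → [3, 4, 6]
12 → extends → [3, 4, 6, 12]
7 → replaces 12 → [3, 4, 6, 7]
1 → replaces 3 → [1, 4, 6, 7]
5 → replaces 6 → [1, 4, 5, 7]
2 → replaces 4 → [1, 2, 5, 7]
11 → extends → [1, 2, 5, 7, 11]
10 → replaces 11 → [1, 2, 5, 7, 10]
Five tails, so the longest strictly increasing subsequence has length 5 (e.g. 3, 4, 6, 7, 11).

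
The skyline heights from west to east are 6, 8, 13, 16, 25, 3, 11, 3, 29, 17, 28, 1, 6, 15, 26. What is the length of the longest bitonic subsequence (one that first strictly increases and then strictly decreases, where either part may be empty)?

8

inc[i] = longest strictly increasing subsequence ending at i; dec[i] = longest strictly decreasing subsequence starting at i:
i:      1  2  3  4  5  6  7  8  9 10 11 12 13 14 15
a[i]:   6  8 13 16 25  3 11  3 29 17 28  1  6 15 26
inc:    1  2  3  4  5  1  3  1  6  5  6  1  2  4  6
dec:    3  3  4  4  4  2  3  2  3  2  2  1  1  1  1
Best peak at i=5 (value 25): inc=5, dec=4, length 5+4−1 = 8.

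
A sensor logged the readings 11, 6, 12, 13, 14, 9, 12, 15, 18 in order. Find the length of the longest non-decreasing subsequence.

Track the smallest tail for each achievable length (allowing ties):
11 → extends → [11]
6 → replaces 11 → [6]
12 → extends → [6, 12]
13 → extends → [6, 12, 13]
14 → extends → [6, 12, 13, 14]
9 → replaces 12 → [6, 9, 13, 14]
12 → replaces 13 → [6, 9, 12, 14]
15 → extends → [6, 9, 12, 14, 15]
18 → extends → [6, 9, 12, 14, 15, 18]
Six tails, so the longest non-decreasing subsequence has length 6 (e.g. 11, 12, 13, 14, 15, 18).

6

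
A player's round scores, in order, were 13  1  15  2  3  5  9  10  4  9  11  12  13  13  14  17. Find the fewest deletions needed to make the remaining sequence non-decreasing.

Fewest deletions = n − (longest non-decreasing subsequence).
i:      1  2  3  4  5  6  7  8  9 10 11 12 13 14 15 16
a[i]:  13  1 15  2  3  5  9 10  4  9 11 12 13 13 14 17
dp:     1  1  2  2  3  4  5  6  4  6  7  8  9 10 11 12
max dp = 12, so deletions = 16 − 12 = 4.

4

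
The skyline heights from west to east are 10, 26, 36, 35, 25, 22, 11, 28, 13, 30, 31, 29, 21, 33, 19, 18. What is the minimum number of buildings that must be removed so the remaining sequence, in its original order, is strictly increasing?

10

Fewest deletions = n − (longest strictly increasing subsequence).
Patience tails:
10 → extends → [10]
26 → extends → [10, 26]
36 → extends → [10, 26, 36]
35 → replaces 36 → [10, 26, 35]
25 → replaces 26 → [10, 25, 35]
22 → replaces 25 → [10, 22, 35]
11 → replaces 22 → [10, 11, 35]
28 → replaces 35 → [10, 11, 28]
13 → replaces 28 → [10, 11, 13]
30 → extends → [10, 11, 13, 30]
31 → extends → [10, 11, 13, 30, 31]
29 → replaces 30 → [10, 11, 13, 29, 31]
21 → replaces 29 → [10, 11, 13, 21, 31]
33 → extends → [10, 11, 13, 21, 31, 33]
19 → replaces 21 → [10, 11, 13, 19, 31, 33]
18 → replaces 19 → [10, 11, 13, 18, 31, 33]
Longest strictly increasing subsequence has length 6, so deletions = 16 − 6 = 10.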